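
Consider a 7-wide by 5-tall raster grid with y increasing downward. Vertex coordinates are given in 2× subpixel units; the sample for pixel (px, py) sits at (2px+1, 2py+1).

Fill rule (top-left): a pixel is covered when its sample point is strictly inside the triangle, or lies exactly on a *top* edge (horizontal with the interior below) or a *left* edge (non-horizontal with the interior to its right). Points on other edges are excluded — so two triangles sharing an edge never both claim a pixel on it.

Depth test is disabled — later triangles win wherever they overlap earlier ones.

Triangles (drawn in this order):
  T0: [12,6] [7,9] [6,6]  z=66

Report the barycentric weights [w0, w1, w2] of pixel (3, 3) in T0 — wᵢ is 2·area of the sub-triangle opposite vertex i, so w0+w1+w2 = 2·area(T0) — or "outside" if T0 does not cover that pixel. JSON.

T0:
  2·area = 18
  edge (12, 6)→(7, 9): d=(-5,3) right/bottom  bias=-1
  edge (7, 9)→(6, 6): d=(-1,-3) top-left  bias=+0
  edge (6, 6)→(12, 6): d=(6,0) top-left  bias=+0
    (2,1)@(5, 3): e=[36,0,-18] → .  [on edge]
    (3,3)@(7, 7): e=[10,2,6] → X
    (4,3)@(9, 7): e=[4,8,6] → X
    (5,3)@(11, 7): e=[-2,14,6] → .
    (3,4)@(7, 9): e=[0,0,18] → .  [on edge]
    (4,4)@(9, 9): e=[-6,6,18] → .
  covered (2 px):
    . . . . . . .
    . . . . . . .
    . . . . . . .
    . . . X X . .
    . . . . . . .

Result: [2,6,10]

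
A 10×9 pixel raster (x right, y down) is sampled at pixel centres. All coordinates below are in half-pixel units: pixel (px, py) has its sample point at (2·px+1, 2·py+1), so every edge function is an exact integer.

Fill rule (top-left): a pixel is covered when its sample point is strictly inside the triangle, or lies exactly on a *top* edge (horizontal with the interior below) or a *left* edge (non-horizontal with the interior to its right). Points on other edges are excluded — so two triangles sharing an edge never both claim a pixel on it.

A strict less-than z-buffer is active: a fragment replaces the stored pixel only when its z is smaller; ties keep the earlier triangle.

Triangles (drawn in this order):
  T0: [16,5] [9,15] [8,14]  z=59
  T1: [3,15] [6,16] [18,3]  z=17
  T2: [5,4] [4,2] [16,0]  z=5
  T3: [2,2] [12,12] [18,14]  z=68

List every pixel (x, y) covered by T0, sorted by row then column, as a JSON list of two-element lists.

T0:
  2·area = 17
  edge (16, 5)→(9, 15): d=(-7,10) right/bottom  bias=-1
  edge (9, 15)→(8, 14): d=(-1,-1) top-left  bias=+0
  edge (8, 14)→(16, 5): d=(8,-9) top-left  bias=+0
    (0,3)@(1, 7): e=[136,0,-119] → ·  [on edge]
    (1,4)@(3, 9): e=[102,0,-85] → ·  [on edge]
    (6,4)@(13, 9): e=[2,10,5] → █
    (7,4)@(15, 9): e=[-18,12,23] → ·
    (2,5)@(5, 11): e=[68,0,-51] → ·  [on edge]
    (5,5)@(11, 11): e=[8,6,3] → █
    (6,5)@(13, 11): e=[-12,8,21] → ·
    (3,6)@(7, 13): e=[34,0,-17] → ·  [on edge]
    (4,6)@(9, 13): e=[14,2,1] → █
    (5,6)@(11, 13): e=[-6,4,19] → ·
    (4,7)@(9, 15): e=[0,0,17] → ·  [on edge]
    (5,8)@(11, 17): e=[-34,0,51] → ·  [on edge]
  covered (3 px):
    · · · · · · · · · ·
    · · · · · · · · · ·
    · · · · · · · · · ·
    · · · · · · · · · ·
    · · · · · · █ · · ·
    · · · · · █ · · · ·
    · · · · █ · · · · ·
    · · · · · · · · · ·
    · · · · · · · · · ·
T1:
  2·area = 51  (B↔C swapped to make it positive)
  edge (3, 15)→(18, 3): d=(15,-12) top-left  bias=+0
  edge (18, 3)→(6, 16): d=(-12,13) right/bottom  bias=-1
  edge (6, 16)→(3, 15): d=(-3,-1) top-left  bias=+0
    (6,3)@(13, 7): e=[0,17,34] → █  [on edge]
    (7,3)@(15, 7): e=[24,-9,36] → ·
    (5,4)@(11, 9): e=[6,19,26] → █
    (6,4)@(13, 9): e=[30,-7,28] → ·
    (4,5)@(9, 11): e=[12,21,18] → █
    (5,5)@(11, 11): e=[36,-5,20] → ·
    (3,6)@(7, 13): e=[18,23,10] → █
    (4,6)@(9, 13): e=[42,-3,12] → ·
    (1,7)@(3, 15): e=[0,51,0] → █  [on edge]
    (2,7)@(5, 15): e=[24,25,2] → █
    (3,7)@(7, 15): e=[48,-1,4] → ·
    (1,8)@(3, 17): e=[30,27,-6] → ·
    (4,8)@(9, 17): e=[102,-51,0] → ·  [on edge]
  covered (6 px):
    · · · · · · · · · ·
    · · · · · · · · · ·
    · · · · · · · · · ·
    · · · · · · █ · · ·
    · · · · · █ · · · ·
    · · · · █ · · · · ·
    · · · █ · · · · · ·
    · █ █ · · · · · · ·
    · · · · · · · · · ·
T2:
  2·area = 26
  edge (5, 4)→(4, 2): d=(-1,-2) top-left  bias=+0
  edge (4, 2)→(16, 0): d=(12,-2) top-left  bias=+0
  edge (16, 0)→(5, 4): d=(-11,4) right/bottom  bias=-1
    (5,0)@(11, 1): e=[15,2,9] → █
    (6,0)@(13, 1): e=[19,6,1] → █
    (7,0)@(15, 1): e=[23,10,-7] → ·
    (2,1)@(5, 3): e=[1,14,11] → █
    (3,1)@(7, 3): e=[5,18,3] → █
    (4,1)@(9, 3): e=[9,22,-5] → ·
    (5,1)@(11, 3): e=[13,26,-13] → ·
    (6,1)@(13, 3): e=[17,30,-21] → ·
    (2,2)@(5, 5): e=[-1,38,-11] → ·
    (3,2)@(7, 5): e=[3,42,-19] → ·
  covered (4 px):
    · · · · · █ █ · · ·
    · · █ █ · · · · · ·
    · · · · · · · · · ·
    · · · · · · · · · ·
    · · · · · · · · · ·
    · · · · · · · · · ·
    · · · · · · · · · ·
    · · · · · · · · · ·
    · · · · · · · · · ·
T3:
  2·area = 40  (B↔C swapped to make it positive)
  edge (2, 2)→(18, 14): d=(16,12) right/bottom  bias=-1
  edge (18, 14)→(12, 12): d=(-6,-2) top-left  bias=+0
  edge (12, 12)→(2, 2): d=(-10,-10) top-left  bias=+0
    (0,0)@(1, 1): e=[-4,44,0] → ·  [on edge]
    (1,1)@(3, 3): e=[4,36,0] → █  [on edge]
    (2,1)@(5, 3): e=[-20,40,20] → ·
    (1,2)@(3, 5): e=[36,24,-20] → ·
    (2,2)@(5, 5): e=[12,28,0] → █  [on edge]
    (3,2)@(7, 5): e=[-12,32,20] → ·
    (2,3)@(5, 7): e=[44,16,-20] → ·
    (3,3)@(7, 7): e=[20,20,0] → █  [on edge]
    (4,3)@(9, 7): e=[-4,24,20] → ·
    (1,4)@(3, 9): e=[100,0,-60] → ·  [on edge]
    (3,4)@(7, 9): e=[52,8,-20] → ·
    (4,4)@(9, 9): e=[28,12,0] → █  [on edge]
    (4,5)@(9, 11): e=[60,0,-20] → ·  [on edge]
    (5,5)@(11, 11): e=[36,4,0] → █  [on edge]
    (6,6)@(13, 13): e=[44,-4,0] → ·  [on edge]
    (7,6)@(15, 13): e=[20,0,20] → █  [on edge]
    (7,7)@(15, 15): e=[52,-12,0] → ·  [on edge]
    (8,8)@(17, 17): e=[60,-20,0] → ·  [on edge]
  covered (8 px):
    · · · · · · · · · ·
    · █ · · · · · · · ·
    · · █ · · · · · · ·
    · · · █ · · · · · ·
    · · · · █ █ · · · ·
    · · · · · █ █ · · ·
    · · · · · · · █ · ·
    · · · · · · · · · ·
    · · · · · · · · · ·

Result: [[6,4],[5,5],[4,6]]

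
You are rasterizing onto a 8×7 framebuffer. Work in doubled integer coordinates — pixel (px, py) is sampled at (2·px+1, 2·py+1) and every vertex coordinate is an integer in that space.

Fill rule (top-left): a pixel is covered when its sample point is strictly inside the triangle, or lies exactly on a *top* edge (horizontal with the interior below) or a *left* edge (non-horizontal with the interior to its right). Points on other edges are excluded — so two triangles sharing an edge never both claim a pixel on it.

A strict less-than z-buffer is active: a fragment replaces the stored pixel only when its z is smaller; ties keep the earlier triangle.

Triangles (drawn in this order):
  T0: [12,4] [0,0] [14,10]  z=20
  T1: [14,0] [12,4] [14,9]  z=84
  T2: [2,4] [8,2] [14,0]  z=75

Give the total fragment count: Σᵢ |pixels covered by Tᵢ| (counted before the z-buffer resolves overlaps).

T0:
  2·area = 64  (B↔C swapped to make it positive)
  edge (12, 4)→(14, 10): d=(2,6) right/bottom  bias=-1
  edge (14, 10)→(0, 0): d=(-14,-10) top-left  bias=+0
  edge (0, 0)→(12, 4): d=(12,4) right/bottom  bias=-1
    (1,0)@(3, 1): e=[48,16,0] → .  [on edge]
    (5,0)@(11, 1): e=[0,96,-32] → .  [on edge]
    (2,1)@(5, 3): e=[40,8,16] → X
    (3,1)@(7, 3): e=[28,28,8] → X
    (4,1)@(9, 3): e=[16,48,0] → .  [on edge]
    (2,2)@(5, 5): e=[44,-20,40] → .
    (3,2)@(7, 5): e=[32,0,32] → X  [on edge]
    (4,2)@(9, 5): e=[20,20,24] → X
    (5,2)@(11, 5): e=[8,40,16] → X
    (6,2)@(13, 5): e=[-4,60,8] → .
    (7,2)@(15, 5): e=[-16,80,0] → .  [on edge]
    (3,3)@(7, 7): e=[36,-28,56] → .
    (6,3)@(13, 7): e=[0,32,32] → .  [on edge]
    (7,6)@(15, 13): e=[0,-32,96] → .  [on edge]
  covered (7 px):
    . . . . . . . .
    . . X X . . . .
    . . . X X X . .
    . . . . . X . .
    . . . . . . X .
    . . . . . . . .
    . . . . . . . .
T1:
  2·area = 18  (B↔C swapped to make it positive)
  edge (14, 0)→(14, 9): d=(0,9) right/bottom  bias=-1
  edge (14, 9)→(12, 4): d=(-2,-5) top-left  bias=+0
  edge (12, 4)→(14, 0): d=(2,-4) top-left  bias=+0
    (6,1)@(13, 3): e=[9,7,2] → X
    (7,1)@(15, 3): e=[-9,17,10] → .
    (6,2)@(13, 5): e=[9,3,6] → X
    (7,2)@(15, 5): e=[-9,13,14] → .
    (6,3)@(13, 7): e=[9,-1,10] → .
  covered (2 px):
    . . . . . . . .
    . . . . . . X .
    . . . . . . X .
    . . . . . . . .
    . . . . . . . .
    . . . . . . . .
    . . . . . . . .
T2:
  degenerate (2·area = 0) — covers nothing

Final: 9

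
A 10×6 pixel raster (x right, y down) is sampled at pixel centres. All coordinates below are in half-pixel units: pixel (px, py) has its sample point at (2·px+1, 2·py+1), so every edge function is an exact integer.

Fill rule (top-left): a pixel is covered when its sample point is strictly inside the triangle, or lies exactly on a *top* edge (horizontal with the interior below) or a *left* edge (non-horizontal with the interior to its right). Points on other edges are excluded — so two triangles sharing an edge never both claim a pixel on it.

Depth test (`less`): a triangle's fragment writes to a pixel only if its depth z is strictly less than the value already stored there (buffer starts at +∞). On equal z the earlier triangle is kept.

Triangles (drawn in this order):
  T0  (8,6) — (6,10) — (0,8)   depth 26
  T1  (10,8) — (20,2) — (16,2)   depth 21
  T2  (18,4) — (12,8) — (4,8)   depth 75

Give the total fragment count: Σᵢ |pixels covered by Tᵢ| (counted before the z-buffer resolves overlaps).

T0:
  2·area = 28
  edge (8, 6)→(6, 10): d=(-2,4) right/bottom  bias=-1
  edge (6, 10)→(0, 8): d=(-6,-2) top-left  bias=+0
  edge (0, 8)→(8, 6): d=(8,-2) top-left  bias=+0
    (2,3)@(5, 7): e=[10,16,2] → █
    (3,3)@(7, 7): e=[2,20,6] → █
    (4,3)@(9, 7): e=[-6,24,10] → ·
    (1,4)@(3, 9): e=[14,0,14] → █  [on edge]
    (3,4)@(7, 9): e=[-2,8,22] → ·
    (1,5)@(3, 11): e=[10,-12,30] → ·
    (2,5)@(5, 11): e=[2,-8,34] → ·
    (4,5)@(9, 11): e=[-14,0,42] → ·  [on edge]
  covered (4 px):
    · · · · · · · · · ·
    · · · · · · · · · ·
    · · · · · · · · · ·
    · · █ █ · · · · · ·
    · █ █ · · · · · · ·
    · · · · · · · · · ·
T1:
  2·area = 24  (B↔C swapped to make it positive)
  edge (10, 8)→(16, 2): d=(6,-6) top-left  bias=+0
  edge (16, 2)→(20, 2): d=(4,0) top-left  bias=+0
  edge (20, 2)→(10, 8): d=(-10,6) right/bottom  bias=-1
    (8,0)@(17, 1): e=[0,-4,28] → ·  [on edge]
    (7,1)@(15, 3): e=[0,4,20] → █  [on edge]
    (8,1)@(17, 3): e=[12,4,8] → █
    (9,1)@(19, 3): e=[24,4,-4] → ·
    (6,2)@(13, 5): e=[0,12,12] → █  [on edge]
    (7,2)@(15, 5): e=[12,12,0] → ·  [on edge]
    (8,2)@(17, 5): e=[24,12,-12] → ·
    (5,3)@(11, 7): e=[0,20,4] → █  [on edge]
    (6,3)@(13, 7): e=[12,20,-8] → ·
    (4,4)@(9, 9): e=[0,28,-4] → ·  [on edge]
    (5,4)@(11, 9): e=[12,28,-16] → ·
    (2,5)@(5, 11): e=[-12,36,0] → ·  [on edge]
    (3,5)@(7, 11): e=[0,36,-12] → ·  [on edge]
  covered (4 px):
    · · · · · · · · · ·
    · · · · · · · █ █ ·
    · · · · · · █ · · ·
    · · · · · █ · · · ·
    · · · · · · · · · ·
    · · · · · · · · · ·
T2:
  2·area = 32
  edge (18, 4)→(12, 8): d=(-6,4) right/bottom  bias=-1
  edge (12, 8)→(4, 8): d=(-8,0) right/bottom  bias=-1
  edge (4, 8)→(18, 4): d=(14,-4) top-left  bias=+0
    (7,2)@(15, 5): e=[6,24,2] → █
    (8,2)@(17, 5): e=[-2,24,10] → ·
    (4,3)@(9, 7): e=[18,8,6] → █
    (5,3)@(11, 7): e=[10,8,14] → █
    (6,3)@(13, 7): e=[2,8,22] → █
    (7,3)@(15, 7): e=[-6,8,30] → ·
    (4,4)@(9, 9): e=[6,-8,34] → ·
    (5,4)@(11, 9): e=[-2,-8,42] → ·
    (6,4)@(13, 9): e=[-10,-8,50] → ·
  covered (4 px):
    · · · · · · · · · ·
    · · · · · · · · · ·
    · · · · · · · █ · ·
    · · · · █ █ █ · · ·
    · · · · · · · · · ·
    · · · · · · · · · ·

Answer: 12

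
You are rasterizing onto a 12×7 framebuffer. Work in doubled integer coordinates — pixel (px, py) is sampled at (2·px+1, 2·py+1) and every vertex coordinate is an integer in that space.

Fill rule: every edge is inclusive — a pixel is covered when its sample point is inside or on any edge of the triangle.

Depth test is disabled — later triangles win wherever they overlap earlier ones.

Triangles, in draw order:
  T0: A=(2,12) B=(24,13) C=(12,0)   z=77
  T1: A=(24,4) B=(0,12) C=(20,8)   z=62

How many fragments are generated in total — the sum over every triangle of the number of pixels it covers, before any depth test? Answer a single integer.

T0:
  2·area = 274  (B↔C swapped to make it positive)
  edge (2, 12)→(12, 0): d=(10,-12) inclusive
  edge (12, 0)→(24, 13): d=(12,13) inclusive
  edge (24, 13)→(2, 12): d=(-22,-1) inclusive
    (5,1)@(11, 3): e=[18,49,207] → █
    (6,1)@(13, 3): e=[42,23,209] → █
    (7,1)@(15, 3): e=[66,-3,211] → ·
    (4,2)@(9, 5): e=[14,99,161] → █
    (7,2)@(15, 5): e=[86,21,167] → █
    (8,2)@(17, 5): e=[110,-5,169] → ·
    (3,3)@(7, 7): e=[10,149,115] → █
    (8,3)@(17, 7): e=[130,19,125] → █
    (9,3)@(19, 7): e=[154,-7,127] → ·
    (2,4)@(5, 9): e=[6,199,69] → █
    (9,4)@(19, 9): e=[174,17,83] → █
    (10,4)@(21, 9): e=[198,-9,85] → ·
  covered (30 px):
    · · · · · · · · · · · ·
    · · · · · █ █ · · · · ·
    · · · · █ █ █ █ · · · ·
    · · · █ █ █ █ █ █ · · ·
    · · █ █ █ █ █ █ █ █ · ·
    · █ █ █ █ █ █ █ █ █ █ ·
    · · · · · · · · · · · ·
T1:
  2·area = 64  (B↔C swapped to make it positive)
  edge (24, 4)→(20, 8): d=(-4,4) inclusive
  edge (20, 8)→(0, 12): d=(-20,4) inclusive
  edge (0, 12)→(24, 4): d=(24,-8) inclusive
    (10,2)@(21, 5): e=[8,56,0] → █  [on edge]
    (11,2)@(23, 5): e=[0,48,16] → █  [on edge]
    (7,3)@(15, 7): e=[24,40,0] → █  [on edge]
    (8,3)@(17, 7): e=[16,32,16] → █
    (9,3)@(19, 7): e=[8,24,32] → █
    (10,3)@(21, 7): e=[0,16,48] → █  [on edge]
    (11,3)@(23, 7): e=[-8,8,64] → ·
    (4,4)@(9, 9): e=[40,24,0] → █  [on edge]
    (5,4)@(11, 9): e=[32,16,16] → █
    (6,4)@(13, 9): e=[24,8,32] → █
    (7,4)@(15, 9): e=[16,0,48] → █  [on edge]
    (8,4)@(17, 9): e=[8,-8,64] → ·
    (9,4)@(19, 9): e=[0,-16,80] → ·  [on edge]
    (1,5)@(3, 11): e=[56,8,0] → █  [on edge]
    (2,5)@(5, 11): e=[48,0,16] → █  [on edge]
    (8,5)@(17, 11): e=[0,-48,112] → ·  [on edge]
    (7,6)@(15, 13): e=[0,-80,144] → ·  [on edge]
  covered (12 px):
    · · · · · · · · · · · ·
    · · · · · · · · · · · ·
    · · · · · · · · · · █ █
    · · · · · · · █ █ █ █ ·
    · · · · █ █ █ █ · · · ·
    · █ █ · · · · · · · · ·
    · · · · · · · · · · · ·

Result: 42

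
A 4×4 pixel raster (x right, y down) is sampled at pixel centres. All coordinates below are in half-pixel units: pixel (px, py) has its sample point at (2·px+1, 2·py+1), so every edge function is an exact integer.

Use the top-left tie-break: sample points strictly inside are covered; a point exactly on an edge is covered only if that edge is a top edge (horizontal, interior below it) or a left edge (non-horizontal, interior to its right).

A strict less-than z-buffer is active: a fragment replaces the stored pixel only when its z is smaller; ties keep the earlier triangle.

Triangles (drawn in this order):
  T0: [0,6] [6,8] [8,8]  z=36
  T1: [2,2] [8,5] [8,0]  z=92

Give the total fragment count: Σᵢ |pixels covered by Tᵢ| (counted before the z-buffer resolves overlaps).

T0:
  2·area = 4  (B↔C swapped to make it positive)
  edge (0, 6)→(8, 8): d=(8,2) right/bottom  bias=-1
  edge (8, 8)→(6, 8): d=(-2,0) right/bottom  bias=-1
  edge (6, 8)→(0, 6): d=(-6,-2) top-left  bias=+0
    (1,3)@(3, 7): e=[2,2,0] → █  [on edge]
    (2,3)@(5, 7): e=[-2,2,4] → ·
  covered (1 px):
    · · · ·
    · · · ·
    · · · ·
    · █ · ·
T1:
  2·area = 30  (B↔C swapped to make it positive)
  edge (2, 2)→(8, 0): d=(6,-2) top-left  bias=+0
  edge (8, 0)→(8, 5): d=(0,5) right/bottom  bias=-1
  edge (8, 5)→(2, 2): d=(-6,-3) top-left  bias=+0
    (2,0)@(5, 1): e=[0,15,15] → █  [on edge]
    (3,0)@(7, 1): e=[4,5,21] → █
    (2,1)@(5, 3): e=[12,15,3] → █
    (2,2)@(5, 5): e=[24,15,-9] → ·
    (3,2)@(7, 5): e=[28,5,-3] → ·
  covered (4 px):
    · · █ █
    · · █ █
    · · · ·
    · · · ·

Final: 5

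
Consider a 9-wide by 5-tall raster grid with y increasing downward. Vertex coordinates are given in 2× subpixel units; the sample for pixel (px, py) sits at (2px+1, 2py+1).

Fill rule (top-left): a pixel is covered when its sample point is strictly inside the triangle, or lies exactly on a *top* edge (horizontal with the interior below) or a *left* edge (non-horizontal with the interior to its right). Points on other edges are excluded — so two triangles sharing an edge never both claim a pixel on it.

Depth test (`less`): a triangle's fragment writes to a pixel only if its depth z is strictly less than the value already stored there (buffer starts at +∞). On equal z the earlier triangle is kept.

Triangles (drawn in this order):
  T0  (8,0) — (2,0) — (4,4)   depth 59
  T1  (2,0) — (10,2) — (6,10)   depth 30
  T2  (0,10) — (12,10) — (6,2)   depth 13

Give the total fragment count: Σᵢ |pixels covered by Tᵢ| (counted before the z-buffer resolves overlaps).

T0:
  2·area = 24  (B↔C swapped to make it positive)
  edge (8, 0)→(4, 4): d=(-4,4) right/bottom  bias=-1
  edge (4, 4)→(2, 0): d=(-2,-4) top-left  bias=+0
  edge (2, 0)→(8, 0): d=(6,0) top-left  bias=+0
    (1,0)@(3, 1): e=[16,2,6] → █
    (2,0)@(5, 1): e=[8,10,6] → █
    (3,0)@(7, 1): e=[0,18,6] → ·  [on edge]
    (1,1)@(3, 3): e=[8,-2,18] → ·
    (2,1)@(5, 3): e=[0,6,18] → ·  [on edge]
    (1,2)@(3, 5): e=[0,-6,30] → ·  [on edge]
    (0,3)@(1, 7): e=[0,-18,42] → ·  [on edge]
  covered (2 px):
    · █ █ · · · · · ·
    · · · · · · · · ·
    · · · · · · · · ·
    · · · · · · · · ·
    · · · · · · · · ·
T1:
  2·area = 72
  edge (2, 0)→(10, 2): d=(8,2) right/bottom  bias=-1
  edge (10, 2)→(6, 10): d=(-4,8) right/bottom  bias=-1
  edge (6, 10)→(2, 0): d=(-4,-10) top-left  bias=+0
    (1,0)@(3, 1): e=[6,60,6] → █
    (2,0)@(5, 1): e=[2,44,26] → █
    (3,0)@(7, 1): e=[-2,28,46] → ·
    (1,1)@(3, 3): e=[22,52,-2] → ·
    (2,1)@(5, 3): e=[18,36,18] → █
    (3,1)@(7, 3): e=[14,20,38] → █
    (4,1)@(9, 3): e=[10,4,58] → █
    (5,1)@(11, 3): e=[6,-12,78] → ·
    (2,2)@(5, 5): e=[34,28,10] → █
    (4,2)@(9, 5): e=[26,-4,50] → ·
    (2,3)@(5, 7): e=[50,20,2] → █
    (4,3)@(9, 7): e=[42,-12,42] → ·
  covered (9 px):
    · █ █ · · · · · ·
    · · █ █ █ · · · ·
    · · █ █ · · · · ·
    · · █ █ · · · · ·
    · · · · · · · · ·
T2:
  2·area = 96  (B↔C swapped to make it positive)
  edge (0, 10)→(6, 2): d=(6,-8) top-left  bias=+0
  edge (6, 2)→(12, 10): d=(6,8) right/bottom  bias=-1
  edge (12, 10)→(0, 10): d=(-12,0) right/bottom  bias=-1
    (2,2)@(5, 5): e=[10,26,60] → █
    (3,2)@(7, 5): e=[26,10,60] → █
    (4,2)@(9, 5): e=[42,-6,60] → ·
    (1,3)@(3, 7): e=[6,54,36] → █
    (4,3)@(9, 7): e=[54,6,36] → █
    (5,3)@(11, 7): e=[70,-10,36] → ·
    (0,4)@(1, 9): e=[2,82,12] → █
    (5,4)@(11, 9): e=[82,2,12] → █
    (6,4)@(13, 9): e=[98,-14,12] → ·
  covered (12 px):
    · · · · · · · · ·
    · · · · · · · · ·
    · · █ █ · · · · ·
    · █ █ █ █ · · · ·
    █ █ █ █ █ █ · · ·

Final: 23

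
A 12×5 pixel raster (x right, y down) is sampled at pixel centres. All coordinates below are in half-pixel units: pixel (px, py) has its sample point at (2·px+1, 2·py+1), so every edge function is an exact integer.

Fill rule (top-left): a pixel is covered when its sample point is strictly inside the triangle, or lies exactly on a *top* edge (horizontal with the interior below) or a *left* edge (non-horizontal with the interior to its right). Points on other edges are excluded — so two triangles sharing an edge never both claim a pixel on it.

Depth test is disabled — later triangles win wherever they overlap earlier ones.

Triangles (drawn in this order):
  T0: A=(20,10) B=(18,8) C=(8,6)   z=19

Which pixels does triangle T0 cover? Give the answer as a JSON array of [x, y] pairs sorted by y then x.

T0:
  2·area = 16  (B↔C swapped to make it positive)
  edge (20, 10)→(8, 6): d=(-12,-4) top-left  bias=+0
  edge (8, 6)→(18, 8): d=(10,2) right/bottom  bias=-1
  edge (18, 8)→(20, 10): d=(2,2) right/bottom  bias=-1
    (5,0)@(11, 1): e=[72,-56,0] → ·  [on edge]
    (6,1)@(13, 3): e=[56,-40,0] → ·  [on edge]
    (1,2)@(3, 5): e=[-8,0,24] → ·  [on edge]
    (2,2)@(5, 5): e=[0,-4,20] → ·  [on edge]
    (7,2)@(15, 5): e=[40,-24,0] → ·  [on edge]
    (5,3)@(11, 7): e=[0,4,12] → █  [on edge]
    (6,3)@(13, 7): e=[8,0,8] → ·  [on edge]
    (8,3)@(17, 7): e=[24,-8,0] → ·  [on edge]
    (5,4)@(11, 9): e=[-24,24,16] → ·
    (8,4)@(17, 9): e=[0,12,4] → █  [on edge]
    (9,4)@(19, 9): e=[8,8,0] → ·  [on edge]
    (11,4)@(23, 9): e=[24,0,-8] → ·  [on edge]
  covered (2 px):
    · · · · · · · · · · · ·
    · · · · · · · · · · · ·
    · · · · · · · · · · · ·
    · · · · · █ · · · · · ·
    · · · · · · · · █ · · ·

Result: [[5,3],[8,4]]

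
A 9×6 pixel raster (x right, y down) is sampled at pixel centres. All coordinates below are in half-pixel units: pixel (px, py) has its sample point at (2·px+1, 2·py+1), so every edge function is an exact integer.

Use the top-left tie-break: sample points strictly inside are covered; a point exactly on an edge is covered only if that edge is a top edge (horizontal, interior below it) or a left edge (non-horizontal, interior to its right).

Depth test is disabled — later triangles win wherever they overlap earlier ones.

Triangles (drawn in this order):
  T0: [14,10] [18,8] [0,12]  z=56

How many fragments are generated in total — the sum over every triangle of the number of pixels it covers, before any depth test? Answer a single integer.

T0:
  2·area = 20  (B↔C swapped to make it positive)
  edge (14, 10)→(0, 12): d=(-14,2) right/bottom  bias=-1
  edge (0, 12)→(18, 8): d=(18,-4) top-left  bias=+0
  edge (18, 8)→(14, 10): d=(-4,2) right/bottom  bias=-1
    (7,4)@(15, 9): e=[12,6,2] → █
    (8,4)@(17, 9): e=[8,14,-2] → ·
    (2,5)@(5, 11): e=[4,2,14] → █
    (3,5)@(7, 11): e=[0,10,10] → ·  [on edge]
    (7,5)@(15, 11): e=[-16,42,-6] → ·
  covered (2 px):
    · · · · · · · · ·
    · · · · · · · · ·
    · · · · · · · · ·
    · · · · · · · · ·
    · · · · · · · █ ·
    · · █ · · · · · ·

Answer: 2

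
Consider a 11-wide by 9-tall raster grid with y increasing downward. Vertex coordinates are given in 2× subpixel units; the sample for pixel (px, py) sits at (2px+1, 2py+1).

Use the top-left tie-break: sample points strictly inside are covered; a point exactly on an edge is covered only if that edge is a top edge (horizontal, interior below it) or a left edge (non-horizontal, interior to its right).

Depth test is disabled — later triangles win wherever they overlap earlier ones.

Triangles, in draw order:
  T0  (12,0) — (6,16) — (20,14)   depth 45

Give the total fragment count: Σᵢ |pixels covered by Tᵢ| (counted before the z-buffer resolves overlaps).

T0:
  2·area = 212  (B↔C swapped to make it positive)
  edge (12, 0)→(20, 14): d=(8,14) right/bottom  bias=-1
  edge (20, 14)→(6, 16): d=(-14,2) right/bottom  bias=-1
  edge (6, 16)→(12, 0): d=(6,-16) top-left  bias=+0
    (5,1)@(11, 3): e=[38,172,2] → X
    (6,1)@(13, 3): e=[10,168,34] → X
    (7,1)@(15, 3): e=[-18,164,66] → .
    (5,2)@(11, 5): e=[54,144,14] → X
    (7,2)@(15, 5): e=[-2,136,78] → .
    (5,3)@(11, 7): e=[70,116,26] → X
    (7,3)@(15, 7): e=[14,108,90] → X
    (8,3)@(17, 7): e=[-14,104,122] → .
    (4,4)@(9, 9): e=[114,92,6] → X
    (8,4)@(17, 9): e=[2,76,134] → X
    (9,4)@(19, 9): e=[-26,72,166] → .
    (4,5)@(9, 11): e=[130,64,18] → X
    (6,7)@(13, 15): e=[106,0,106] → .  [on edge]
  covered (26 px):
    . . . . . . . . . . .
    . . . . . X X . . . .
    . . . . . X X . . . .
    . . . . . X X X . . .
    . . . . X X X X X . .
    . . . . X X X X X . .
    . . . . X X X X X X .
    . . . X X X . . . . .
    . . . . . . . . . . .

Answer: 26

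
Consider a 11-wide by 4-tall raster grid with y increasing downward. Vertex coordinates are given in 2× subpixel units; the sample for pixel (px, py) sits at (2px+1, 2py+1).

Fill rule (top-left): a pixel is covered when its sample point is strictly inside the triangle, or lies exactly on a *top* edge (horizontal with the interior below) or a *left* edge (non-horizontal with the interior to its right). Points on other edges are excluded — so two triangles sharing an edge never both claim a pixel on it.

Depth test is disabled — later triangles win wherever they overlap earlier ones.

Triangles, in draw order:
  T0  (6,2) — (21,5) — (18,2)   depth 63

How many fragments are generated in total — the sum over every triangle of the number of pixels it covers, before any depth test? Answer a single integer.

T0:
  2·area = 36  (B↔C swapped to make it positive)
  edge (6, 2)→(18, 2): d=(12,0) top-left  bias=+0
  edge (18, 2)→(21, 5): d=(3,3) right/bottom  bias=-1
  edge (21, 5)→(6, 2): d=(-15,-3) top-left  bias=+0
    (0,0)@(1, 1): e=[-12,48,0] → ·  [on edge]
    (8,0)@(17, 1): e=[-12,0,48] → ·  [on edge]
    (5,1)@(11, 3): e=[12,24,0] → #  [on edge]
    (6,1)@(13, 3): e=[12,18,6] → #
    (7,1)@(15, 3): e=[12,12,12] → #
    (8,1)@(17, 3): e=[12,6,18] → #
    (9,1)@(19, 3): e=[12,0,24] → ·  [on edge]
    (5,2)@(11, 5): e=[36,30,-30] → ·
    (6,2)@(13, 5): e=[36,24,-24] → ·
    (7,2)@(15, 5): e=[36,18,-18] → ·
    (8,2)@(17, 5): e=[36,12,-12] → ·
    (10,2)@(21, 5): e=[36,0,0] → ·  [on edge]
  covered (4 px):
    · · · · · · · · · · ·
    · · · · · # # # # · ·
    · · · · · · · · · · ·
    · · · · · · · · · · ·

Result: 4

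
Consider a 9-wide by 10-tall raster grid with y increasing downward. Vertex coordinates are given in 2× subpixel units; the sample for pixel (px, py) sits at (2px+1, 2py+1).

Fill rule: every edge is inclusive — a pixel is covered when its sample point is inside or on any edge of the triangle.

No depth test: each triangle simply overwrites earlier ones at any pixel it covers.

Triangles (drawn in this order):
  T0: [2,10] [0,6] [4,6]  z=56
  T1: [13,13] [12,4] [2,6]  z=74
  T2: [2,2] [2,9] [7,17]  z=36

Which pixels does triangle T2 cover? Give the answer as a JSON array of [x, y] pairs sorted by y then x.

T0:
  2·area = 16
  edge (2, 10)→(0, 6): d=(-2,-4) inclusive
  edge (0, 6)→(4, 6): d=(4,0) inclusive
  edge (4, 6)→(2, 10): d=(-2,4) inclusive
    (0,3)@(1, 7): e=[2,4,10] → X
    (1,3)@(3, 7): e=[10,4,2] → X
    (2,3)@(5, 7): e=[18,4,-6] → .
    (0,4)@(1, 9): e=[-2,12,6] → .
    (1,4)@(3, 9): e=[6,12,-2] → .
  covered (2 px):
    . . . . . . . . .
    . . . . . . . . .
    . . . . . . . . .
    X X . . . . . . .
    . . . . . . . . .
    . . . . . . . . .
    . . . . . . . . .
    . . . . . . . . .
    . . . . . . . . .
    . . . . . . . . .
T1:
  2·area = 92  (B↔C swapped to make it positive)
  edge (13, 13)→(2, 6): d=(-11,-7) inclusive
  edge (2, 6)→(12, 4): d=(10,-2) inclusive
  edge (12, 4)→(13, 13): d=(1,9) inclusive
    (8,1)@(17, 3): e=[138,0,-46] → .  [on edge]
    (3,2)@(7, 5): e=[46,0,46] → X  [on edge]
    (4,2)@(9, 5): e=[60,4,28] → X
    (5,2)@(11, 5): e=[74,8,10] → X
    (6,2)@(13, 5): e=[88,12,-8] → .
    (2,3)@(5, 7): e=[10,16,66] → X
    (6,3)@(13, 7): e=[66,32,-6] → .
    (2,4)@(5, 9): e=[-12,36,68] → .
    (3,4)@(7, 9): e=[2,40,50] → X
    (6,4)@(13, 9): e=[44,52,-4] → .
    (3,5)@(7, 11): e=[-20,60,52] → .
    (4,5)@(9, 11): e=[-6,64,34] → .
    (6,6)@(13, 13): e=[0,92,0] → X  [on edge]
  covered (12 px):
    . . . . . . . . .
    . . . . . . . . .
    . . . X X X . . .
    . . X X X X . . .
    . . . X X X . . .
    . . . . . X . . .
    . . . . . . X . .
    . . . . . . . . .
    . . . . . . . . .
    . . . . . . . . .
T2:
  2·area = 35  (B↔C swapped to make it positive)
  edge (2, 2)→(7, 17): d=(5,15) inclusive
  edge (7, 17)→(2, 9): d=(-5,-8) inclusive
  edge (2, 9)→(2, 2): d=(0,-7) inclusive
    (1,2)@(3, 5): e=[0,28,7] → X  [on edge]
    (2,2)@(5, 5): e=[-30,44,21] → .
    (1,3)@(3, 7): e=[10,18,7] → X
    (2,3)@(5, 7): e=[-20,34,21] → .
    (1,4)@(3, 9): e=[20,8,7] → X
    (2,4)@(5, 9): e=[-10,24,21] → .
    (1,5)@(3, 11): e=[30,-2,7] → .
    (2,5)@(5, 11): e=[0,14,21] → X  [on edge]
    (3,5)@(7, 11): e=[-30,30,35] → .
    (2,6)@(5, 13): e=[10,4,21] → X
    (3,6)@(7, 13): e=[-20,20,35] → .
    (2,7)@(5, 15): e=[20,-6,21] → .
    (3,8)@(7, 17): e=[0,0,35] → X  [on edge]
  covered (6 px):
    . . . . . . . . .
    . . . . . . . . .
    . X . . . . . . .
    . X . . . . . . .
    . X . . . . . . .
    . . X . . . . . .
    . . X . . . . . .
    . . . . . . . . .
    . . . X . . . . .
    . . . . . . . . .

Result: [[1,2],[1,3],[1,4],[2,5],[2,6],[3,8]]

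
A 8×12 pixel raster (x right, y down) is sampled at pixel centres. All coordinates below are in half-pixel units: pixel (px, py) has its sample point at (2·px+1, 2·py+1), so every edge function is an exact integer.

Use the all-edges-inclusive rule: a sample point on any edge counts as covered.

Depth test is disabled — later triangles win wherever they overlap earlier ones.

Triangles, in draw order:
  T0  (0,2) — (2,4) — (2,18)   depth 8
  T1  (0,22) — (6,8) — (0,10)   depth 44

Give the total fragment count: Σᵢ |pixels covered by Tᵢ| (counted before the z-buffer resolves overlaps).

T0:
  2·area = 28
  edge (0, 2)→(2, 4): d=(2,2) inclusive
  edge (2, 4)→(2, 18): d=(0,14) inclusive
  edge (2, 18)→(0, 2): d=(-2,-16) inclusive
    (0,1)@(1, 3): e=[0,14,14] → █  [on edge]
    (1,1)@(3, 3): e=[-4,-14,46] → ·
    (0,2)@(1, 5): e=[4,14,10] → █
    (1,2)@(3, 5): e=[0,-14,42] → ·  [on edge]
    (0,3)@(1, 7): e=[8,14,6] → █
    (1,3)@(3, 7): e=[4,-14,38] → ·
    (2,3)@(5, 7): e=[0,-42,70] → ·  [on edge]
    (0,4)@(1, 9): e=[12,14,2] → █
    (1,4)@(3, 9): e=[8,-14,34] → ·
    (3,4)@(7, 9): e=[0,-70,98] → ·  [on edge]
    (0,5)@(1, 11): e=[16,14,-2] → ·
    (4,5)@(9, 11): e=[0,-98,126] → ·  [on edge]
    (5,6)@(11, 13): e=[0,-126,154] → ·  [on edge]
    (6,7)@(13, 15): e=[0,-154,182] → ·  [on edge]
    (7,8)@(15, 17): e=[0,-182,210] → ·  [on edge]
  covered (4 px):
    · · · · · · · ·
    █ · · · · · · ·
    █ · · · · · · ·
    █ · · · · · · ·
    █ · · · · · · ·
    · · · · · · · ·
    · · · · · · · ·
    · · · · · · · ·
    · · · · · · · ·
    · · · · · · · ·
    · · · · · · · ·
    · · · · · · · ·
T1:
  2·area = 72  (B↔C swapped to make it positive)
  edge (0, 22)→(0, 10): d=(0,-12) inclusive
  edge (0, 10)→(6, 8): d=(6,-2) inclusive
  edge (6, 8)→(0, 22): d=(-6,14) inclusive
    (4,0)@(9, 1): e=[108,-36,0] → ·  [on edge]
    (7,2)@(15, 5): e=[180,0,-108] → ·  [on edge]
    (4,3)@(9, 7): e=[108,0,-36] → ·  [on edge]
    (1,4)@(3, 9): e=[36,0,36] → █  [on edge]
    (2,4)@(5, 9): e=[60,4,8] → █
    (3,4)@(7, 9): e=[84,8,-20] → ·
    (0,5)@(1, 11): e=[12,8,52] → █
    (2,5)@(5, 11): e=[60,16,-4] → ·
    (0,6)@(1, 13): e=[12,20,40] → █
    (2,6)@(5, 13): e=[60,28,-16] → ·
    (0,7)@(1, 15): e=[12,32,28] → █
    (1,7)@(3, 15): e=[36,36,0] → █  [on edge]
  covered (10 px):
    · · · · · · · ·
    · · · · · · · ·
    · · · · · · · ·
    · · · · · · · ·
    · █ █ · · · · ·
    █ █ · · · · · ·
    █ █ · · · · · ·
    █ █ · · · · · ·
    █ · · · · · · ·
    █ · · · · · · ·
    · · · · · · · ·
    · · · · · · · ·

Final: 14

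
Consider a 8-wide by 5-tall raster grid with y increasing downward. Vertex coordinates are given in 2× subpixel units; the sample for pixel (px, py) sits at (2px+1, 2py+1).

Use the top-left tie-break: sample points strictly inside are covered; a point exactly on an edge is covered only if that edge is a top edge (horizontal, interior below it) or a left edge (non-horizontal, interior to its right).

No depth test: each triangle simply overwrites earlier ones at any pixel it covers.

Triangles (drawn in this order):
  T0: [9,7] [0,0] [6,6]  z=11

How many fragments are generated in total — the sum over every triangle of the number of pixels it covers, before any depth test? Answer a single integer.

T0:
  2·area = 12  (B↔C swapped to make it positive)
  edge (9, 7)→(6, 6): d=(-3,-1) top-left  bias=+0
  edge (6, 6)→(0, 0): d=(-6,-6) top-left  bias=+0
  edge (0, 0)→(9, 7): d=(9,7) right/bottom  bias=-1
    (0,0)@(1, 1): e=[10,0,2] → █  [on edge]
    (1,0)@(3, 1): e=[12,12,-12] → ·
    (0,1)@(1, 3): e=[4,-12,20] → ·
    (1,1)@(3, 3): e=[6,0,6] → █  [on edge]
    (2,1)@(5, 3): e=[8,12,-8] → ·
    (1,2)@(3, 5): e=[0,-12,24] → ·  [on edge]
    (2,2)@(5, 5): e=[2,0,10] → █  [on edge]
    (3,2)@(7, 5): e=[4,12,-4] → ·
    (2,3)@(5, 7): e=[-4,-12,28] → ·
    (3,3)@(7, 7): e=[-2,0,14] → ·  [on edge]
    (4,3)@(9, 7): e=[0,12,0] → ·  [on edge]
    (4,4)@(9, 9): e=[-6,0,18] → ·  [on edge]
    (7,4)@(15, 9): e=[0,36,-24] → ·  [on edge]
  covered (3 px):
    █ · · · · · · ·
    · █ · · · · · ·
    · · █ · · · · ·
    · · · · · · · ·
    · · · · · · · ·

Answer: 3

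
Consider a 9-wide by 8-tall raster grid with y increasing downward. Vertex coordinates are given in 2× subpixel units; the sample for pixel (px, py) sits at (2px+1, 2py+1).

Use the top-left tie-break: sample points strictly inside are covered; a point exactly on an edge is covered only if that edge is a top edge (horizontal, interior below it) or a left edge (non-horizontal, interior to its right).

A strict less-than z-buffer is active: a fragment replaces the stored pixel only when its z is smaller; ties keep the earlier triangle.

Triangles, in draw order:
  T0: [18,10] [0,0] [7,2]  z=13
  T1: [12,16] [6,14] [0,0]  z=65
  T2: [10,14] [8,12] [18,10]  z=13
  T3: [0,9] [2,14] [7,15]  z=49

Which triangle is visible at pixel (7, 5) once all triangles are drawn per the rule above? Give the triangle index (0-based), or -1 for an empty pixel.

T0:
  2·area = 34
  edge (18, 10)→(0, 0): d=(-18,-10) top-left  bias=+0
  edge (0, 0)→(7, 2): d=(7,2) right/bottom  bias=-1
  edge (7, 2)→(18, 10): d=(11,8) right/bottom  bias=-1
    (1,0)@(3, 1): e=[12,1,21] → █
    (2,0)@(5, 1): e=[32,-3,5] → ·
    (1,1)@(3, 3): e=[-24,15,43] → ·
    (3,1)@(7, 3): e=[16,7,11] → █
    (4,1)@(9, 3): e=[36,3,-5] → ·
    (3,2)@(7, 5): e=[-20,21,33] → ·
    (4,2)@(9, 5): e=[0,17,17] → █  [on edge]
    (5,2)@(11, 5): e=[20,13,1] → █
    (6,2)@(13, 5): e=[40,9,-15] → ·
    (4,3)@(9, 7): e=[-36,31,39] → ·
    (5,3)@(11, 7): e=[-16,27,23] → ·
    (6,3)@(13, 7): e=[4,23,7] → █
  covered (5 px):
    · █ · · · · · · ·
    · · · █ · · · · ·
    · · · · █ █ · · ·
    · · · · · · █ · ·
    · · · · · · · · ·
    · · · · · · · · ·
    · · · · · · · · ·
    · · · · · · · · ·
T1:
  2·area = 72
  edge (12, 16)→(6, 14): d=(-6,-2) top-left  bias=+0
  edge (6, 14)→(0, 0): d=(-6,-14) top-left  bias=+0
  edge (0, 0)→(12, 16): d=(12,16) right/bottom  bias=-1
    (1,2)@(3, 5): e=[48,12,12] → █
    (2,2)@(5, 5): e=[52,40,-20] → ·
    (1,3)@(3, 7): e=[36,0,36] → █  [on edge]
    (2,3)@(5, 7): e=[40,28,4] → █
    (3,3)@(7, 7): e=[44,56,-28] → ·
    (1,4)@(3, 9): e=[24,-12,60] → ·
    (2,4)@(5, 9): e=[28,16,28] → █
    (3,4)@(7, 9): e=[32,44,-4] → ·
    (2,5)@(5, 11): e=[16,4,52] → █
    (3,5)@(7, 11): e=[20,32,20] → █
    (4,5)@(9, 11): e=[24,60,-12] → ·
    (1,6)@(3, 13): e=[0,-36,108] → ·  [on edge]
    (4,7)@(9, 15): e=[0,36,36] → █  [on edge]
  covered (10 px):
    · · · · · · · · ·
    · · · · · · · · ·
    · █ · · · · · · ·
    · █ █ · · · · · ·
    · · █ · · · · · ·
    · · █ █ · · · · ·
    · · · █ █ · · · ·
    · · · · █ █ · · ·
T2:
  2·area = 24
  edge (10, 14)→(8, 12): d=(-2,-2) top-left  bias=+0
  edge (8, 12)→(18, 10): d=(10,-2) top-left  bias=+0
  edge (18, 10)→(10, 14): d=(-8,4) right/bottom  bias=-1
    (0,2)@(1, 5): e=[0,-84,108] → ·  [on edge]
    (1,3)@(3, 7): e=[0,-60,84] → ·  [on edge]
    (2,4)@(5, 9): e=[0,-36,60] → ·  [on edge]
    (3,5)@(7, 11): e=[0,-12,36] → ·  [on edge]
    (6,5)@(13, 11): e=[12,0,12] → █  [on edge]
    (7,5)@(15, 11): e=[16,4,4] → █
    (8,5)@(17, 11): e=[20,8,-4] → ·
    (1,6)@(3, 13): e=[-12,0,36] → ·  [on edge]
    (4,6)@(9, 13): e=[0,12,12] → █  [on edge]
    (5,6)@(11, 13): e=[4,16,4] → █
    (6,6)@(13, 13): e=[8,20,-4] → ·
    (7,6)@(15, 13): e=[12,24,-12] → ·
    (5,7)@(11, 15): e=[0,36,-12] → ·  [on edge]
  covered (4 px):
    · · · · · · · · ·
    · · · · · · · · ·
    · · · · · · · · ·
    · · · · · · · · ·
    · · · · · · · · ·
    · · · · · · █ █ ·
    · · · · █ █ · · ·
    · · · · · · · · ·
T3:
  2·area = 23  (B↔C swapped to make it positive)
  edge (0, 9)→(7, 15): d=(7,6) right/bottom  bias=-1
  edge (7, 15)→(2, 14): d=(-5,-1) top-left  bias=+0
  edge (2, 14)→(0, 9): d=(-2,-5) top-left  bias=+0
    (0,5)@(1, 11): e=[8,14,1] → █
    (1,5)@(3, 11): e=[-4,16,11] → ·
    (0,6)@(1, 13): e=[22,4,-3] → ·
    (1,6)@(3, 13): e=[10,6,7] → █
    (2,6)@(5, 13): e=[-2,8,17] → ·
    (1,7)@(3, 15): e=[24,-4,3] → ·
    (3,7)@(7, 15): e=[0,0,23] → ·  [on edge]
  covered (2 px):
    · · · · · · · · ·
    · · · · · · · · ·
    · · · · · · · · ·
    · · · · · · · · ·
    · · · · · · · · ·
    █ · · · · · · · ·
    · █ · · · · · · ·
    · · · · · · · · ·

Z-buffer (winner per pixel, '.' = empty):
  . 0 . . . . . . .
  . . . 0 . . . . .
  . 1 . . 0 0 . . .
  . 1 1 . . . 0 . .
  . . 1 . . . . . .
  3 . 1 1 . . 2 2 .
  . 3 . 1 2 2 . . .
  . . . . 1 1 . . .

Answer: 2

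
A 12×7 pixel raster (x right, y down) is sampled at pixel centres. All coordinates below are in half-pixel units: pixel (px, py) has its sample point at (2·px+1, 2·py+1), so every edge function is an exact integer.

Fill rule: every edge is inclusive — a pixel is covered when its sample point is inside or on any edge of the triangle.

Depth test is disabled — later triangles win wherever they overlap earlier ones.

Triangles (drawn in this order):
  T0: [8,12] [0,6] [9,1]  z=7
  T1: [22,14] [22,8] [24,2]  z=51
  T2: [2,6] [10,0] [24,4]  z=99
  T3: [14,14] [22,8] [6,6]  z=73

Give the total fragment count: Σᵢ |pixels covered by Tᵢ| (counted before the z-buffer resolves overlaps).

T0:
  2·area = 94
  edge (8, 12)→(0, 6): d=(-8,-6) inclusive
  edge (0, 6)→(9, 1): d=(9,-5) inclusive
  edge (9, 1)→(8, 12): d=(-1,11) inclusive
    (4,0)@(9, 1): e=[94,0,0] → #  [on edge]
    (5,0)@(11, 1): e=[106,10,-22] → ·
    (3,1)@(7, 3): e=[66,8,20] → #
    (4,1)@(9, 3): e=[78,18,-2] → ·
    (1,2)@(3, 5): e=[26,6,62] → #
    (2,2)@(5, 5): e=[38,16,40] → #
    (4,2)@(9, 5): e=[62,36,-4] → ·
    (1,3)@(3, 7): e=[10,24,60] → #
    (4,3)@(9, 7): e=[46,54,-6] → ·
    (1,4)@(3, 9): e=[-6,42,58] → ·
    (2,4)@(5, 9): e=[6,52,36] → #
    (4,4)@(9, 9): e=[30,72,-8] → ·
  covered (11 px):
    · · · · # · · · · · · ·
    · · · # · · · · · · · ·
    · # # # · · · · · · · ·
    · # # # · · · · · · · ·
    · · # # · · · · · · · ·
    · · · # · · · · · · · ·
    · · · · · · · · · · · ·
T1:
  2·area = 12
  edge (22, 14)→(22, 8): d=(0,-6) inclusive
  edge (22, 8)→(24, 2): d=(2,-6) inclusive
  edge (24, 2)→(22, 14): d=(-2,12) inclusive
    (11,2)@(23, 5): e=[6,0,6] → #  [on edge]
    (11,3)@(23, 7): e=[6,4,2] → #
    (11,4)@(23, 9): e=[6,8,-2] → ·
    (10,5)@(21, 11): e=[-6,0,18] → ·  [on edge]
  covered (2 px):
    · · · · · · · · · · · ·
    · · · · · · · · · · · ·
    · · · · · · · · · · · #
    · · · · · · · · · · · #
    · · · · · · · · · · · ·
    · · · · · · · · · · · ·
    · · · · · · · · · · · ·
T2:
  2·area = 116
  edge (2, 6)→(10, 0): d=(8,-6) inclusive
  edge (10, 0)→(24, 4): d=(14,4) inclusive
  edge (24, 4)→(2, 6): d=(-22,2) inclusive
    (4,0)@(9, 1): e=[2,18,96] → #
    (5,0)@(11, 1): e=[14,10,92] → #
    (6,0)@(13, 1): e=[26,2,88] → #
    (7,0)@(15, 1): e=[38,-6,84] → ·
    (3,1)@(7, 3): e=[6,54,56] → #
    (7,1)@(15, 3): e=[54,22,40] → #
    (8,1)@(17, 3): e=[66,14,36] → #
    (9,1)@(19, 3): e=[78,6,32] → #
    (10,1)@(21, 3): e=[90,-2,28] → ·
    (2,2)@(5, 5): e=[10,90,16] → #
    (6,2)@(13, 5): e=[58,58,0] → #  [on edge]
    (7,2)@(15, 5): e=[70,50,-4] → ·
  covered (15 px):
    · · · · # # # · · · · ·
    · · · # # # # # # # · ·
    · · # # # # # · · · · ·
    · · · · · · · · · · · ·
    · · · · · · · · · · · ·
    · · · · · · · · · · · ·
    · · · · · · · · · · · ·
T3:
  2·area = 112  (B↔C swapped to make it positive)
  edge (14, 14)→(6, 6): d=(-8,-8) inclusive
  edge (6, 6)→(22, 8): d=(16,2) inclusive
  edge (22, 8)→(14, 14): d=(-8,6) inclusive
    (0,0)@(1, 1): e=[0,-70,182] → ·  [on edge]
    (1,1)@(3, 3): e=[0,-42,154] → ·  [on edge]
    (2,2)@(5, 5): e=[0,-14,126] → ·  [on edge]
    (3,3)@(7, 7): e=[0,14,98] → #  [on edge]
    (4,3)@(9, 7): e=[16,10,86] → #
    (5,3)@(11, 7): e=[32,6,74] → #
    (6,3)@(13, 7): e=[48,2,62] → #
    (7,3)@(15, 7): e=[64,-2,50] → ·
    (3,4)@(7, 9): e=[-16,46,82] → ·
    (4,4)@(9, 9): e=[0,42,70] → #  [on edge]
    (7,4)@(15, 9): e=[48,30,34] → #
    (8,4)@(17, 9): e=[64,26,22] → #
    (5,5)@(11, 11): e=[0,70,42] → #  [on edge]
    (6,6)@(13, 13): e=[0,98,14] → #  [on edge]
  covered (16 px):
    · · · · · · · · · · · ·
    · · · · · · · · · · · ·
    · · · · · · · · · · · ·
    · · · # # # # · · · · ·
    · · · · # # # # # # · ·
    · · · · · # # # # · · ·
    · · · · · · # # · · · ·

Final: 44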